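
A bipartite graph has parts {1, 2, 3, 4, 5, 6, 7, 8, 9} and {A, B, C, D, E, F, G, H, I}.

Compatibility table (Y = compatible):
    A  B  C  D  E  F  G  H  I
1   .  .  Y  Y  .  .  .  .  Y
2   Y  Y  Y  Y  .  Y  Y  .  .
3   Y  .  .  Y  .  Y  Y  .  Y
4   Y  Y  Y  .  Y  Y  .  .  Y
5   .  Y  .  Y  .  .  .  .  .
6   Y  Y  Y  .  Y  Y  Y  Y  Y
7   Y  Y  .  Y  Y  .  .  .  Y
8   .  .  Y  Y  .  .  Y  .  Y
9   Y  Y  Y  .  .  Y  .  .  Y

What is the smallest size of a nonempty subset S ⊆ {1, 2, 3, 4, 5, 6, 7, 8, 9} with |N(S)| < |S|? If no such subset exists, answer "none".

A matching saturating every left vertex exists, for instance 1→D, 2→G, 3→F, 4→E, 5→B, 6→H, 7→I, 8→C, 9→A.
By Hall's marriage theorem, this means |N(S)| ≥ |S| for every subset S, so no violating subset exists.

none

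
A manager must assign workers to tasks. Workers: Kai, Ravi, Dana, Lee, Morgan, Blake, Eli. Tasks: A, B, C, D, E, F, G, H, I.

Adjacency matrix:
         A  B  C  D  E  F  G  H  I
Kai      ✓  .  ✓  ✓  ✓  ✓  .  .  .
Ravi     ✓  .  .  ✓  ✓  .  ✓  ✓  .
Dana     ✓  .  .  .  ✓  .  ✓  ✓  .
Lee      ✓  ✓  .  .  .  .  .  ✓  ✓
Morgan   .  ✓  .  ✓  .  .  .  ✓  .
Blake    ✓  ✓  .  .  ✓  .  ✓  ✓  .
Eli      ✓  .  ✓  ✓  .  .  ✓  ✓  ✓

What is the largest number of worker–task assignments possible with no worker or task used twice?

For example, pair Kai-F, Ravi-E, Dana-H, Lee-I, Morgan-B, Blake-A, Eli-G.
All 7 workers are matched, so no larger matching exists.

7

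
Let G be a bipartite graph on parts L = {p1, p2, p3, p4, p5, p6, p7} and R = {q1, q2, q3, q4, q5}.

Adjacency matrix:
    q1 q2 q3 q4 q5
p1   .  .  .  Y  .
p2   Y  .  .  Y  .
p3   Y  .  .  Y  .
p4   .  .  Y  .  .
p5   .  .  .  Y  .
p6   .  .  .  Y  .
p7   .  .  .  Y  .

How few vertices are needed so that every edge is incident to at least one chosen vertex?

3

The 3 edges p1–q4, p2–q1, p4–q3 form a matching, so any vertex cover needs at least 3 vertices (one per matched edge).
Conversely {p4, q1, q4} meets every edge and has exactly 3 vertices, so 3 is optimal.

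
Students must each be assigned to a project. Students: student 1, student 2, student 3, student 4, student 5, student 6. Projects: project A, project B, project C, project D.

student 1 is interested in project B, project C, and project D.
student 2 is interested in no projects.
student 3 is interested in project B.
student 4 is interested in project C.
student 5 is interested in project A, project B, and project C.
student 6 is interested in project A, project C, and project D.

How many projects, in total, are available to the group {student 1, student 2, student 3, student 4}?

The union of neighbours of {student 1, student 2, student 3, student 4} is {project B, project C, project D}, which has 3 elements.
Since |N(S)| = 3 < |S| = 4, Hall's condition fails for this subset.

3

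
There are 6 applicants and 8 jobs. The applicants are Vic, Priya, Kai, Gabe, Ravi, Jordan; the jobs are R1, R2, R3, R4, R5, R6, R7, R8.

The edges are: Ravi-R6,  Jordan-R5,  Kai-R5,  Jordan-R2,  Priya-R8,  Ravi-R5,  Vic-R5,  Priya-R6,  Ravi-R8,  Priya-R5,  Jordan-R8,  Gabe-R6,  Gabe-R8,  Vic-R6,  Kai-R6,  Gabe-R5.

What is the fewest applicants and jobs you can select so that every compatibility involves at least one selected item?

A maximum matching has 4 edges (e.g. Vic–R6, Priya–R8, Kai–R5, Jordan–R2).
By König's theorem the minimum vertex cover has the same size. One such cover is {Jordan, R5, R6, R8}.

4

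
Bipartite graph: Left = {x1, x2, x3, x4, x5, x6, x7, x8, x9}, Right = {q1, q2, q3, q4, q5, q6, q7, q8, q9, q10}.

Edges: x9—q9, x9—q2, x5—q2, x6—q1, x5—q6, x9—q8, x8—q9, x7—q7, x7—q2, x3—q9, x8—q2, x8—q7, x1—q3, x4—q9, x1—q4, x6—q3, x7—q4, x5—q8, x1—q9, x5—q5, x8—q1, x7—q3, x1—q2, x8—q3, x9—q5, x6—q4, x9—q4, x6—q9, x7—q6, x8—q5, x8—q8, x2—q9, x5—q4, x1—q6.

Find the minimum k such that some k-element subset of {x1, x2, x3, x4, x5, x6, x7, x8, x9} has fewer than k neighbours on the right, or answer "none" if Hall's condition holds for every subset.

2

Take S = {x2, x3}. Its neighbourhood is {q9}, so |N(S)| = 1 < |S| = 2.
No single vertex violates Hall's condition since each has at least one neighbour, so 2 is the minimum.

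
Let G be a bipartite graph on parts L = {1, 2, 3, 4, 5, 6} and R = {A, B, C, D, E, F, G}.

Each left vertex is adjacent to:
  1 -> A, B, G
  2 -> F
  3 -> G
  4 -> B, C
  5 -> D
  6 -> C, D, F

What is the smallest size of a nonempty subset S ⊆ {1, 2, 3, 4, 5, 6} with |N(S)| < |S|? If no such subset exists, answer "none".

A matching saturating every left vertex exists, for instance 1→A, 2→F, 3→G, 4→B, 5→D, 6→C.
By Hall's marriage theorem, this means |N(S)| ≥ |S| for every subset S, so no violating subset exists.

none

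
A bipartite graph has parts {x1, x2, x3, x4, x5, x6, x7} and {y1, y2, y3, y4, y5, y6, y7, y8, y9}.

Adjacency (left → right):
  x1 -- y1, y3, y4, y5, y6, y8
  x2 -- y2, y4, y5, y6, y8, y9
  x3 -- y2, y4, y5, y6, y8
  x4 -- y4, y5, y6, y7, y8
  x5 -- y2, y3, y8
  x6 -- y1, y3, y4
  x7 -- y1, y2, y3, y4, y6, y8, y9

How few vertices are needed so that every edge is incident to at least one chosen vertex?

A maximum matching has 7 edges (e.g. x1–y3, x2–y9, x3–y4, x4–y7, x5–y8, x6–y1, x7–y6).
By König's theorem the minimum vertex cover has the same size. One such cover is {x1, x2, x3, x4, x5, x6, x7}.

7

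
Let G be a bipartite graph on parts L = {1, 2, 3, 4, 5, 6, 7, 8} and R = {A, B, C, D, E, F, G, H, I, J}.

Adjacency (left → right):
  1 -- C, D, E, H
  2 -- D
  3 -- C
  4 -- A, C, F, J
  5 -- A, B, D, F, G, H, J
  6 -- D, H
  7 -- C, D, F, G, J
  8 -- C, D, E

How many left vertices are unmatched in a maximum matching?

One maximum matching: 1→E, 2→D, 3→C, 4→F, 5→G, 6→H, 7→J.
The set {1, 2, 3, 6, 8} has only 4 neighbours ({C, D, E, H}), so by Hall's theorem at most 7 of the 8 left vertices can be matched.
That matches 7 of the 8, leaving 1 unmatched; no matching can do better.

1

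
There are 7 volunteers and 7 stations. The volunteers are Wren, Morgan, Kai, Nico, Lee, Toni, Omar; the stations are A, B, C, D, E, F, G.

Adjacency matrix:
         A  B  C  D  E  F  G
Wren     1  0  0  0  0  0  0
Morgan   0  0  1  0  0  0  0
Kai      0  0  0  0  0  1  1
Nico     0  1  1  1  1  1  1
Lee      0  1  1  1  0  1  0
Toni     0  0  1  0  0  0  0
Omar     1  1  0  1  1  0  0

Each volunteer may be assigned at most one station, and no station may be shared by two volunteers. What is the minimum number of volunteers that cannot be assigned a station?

A valid assignment of size 6: Wren–A, Morgan–C, Kai–G, Nico–E, Lee–F, Omar–B.
The set {Morgan, Toni} has only 1 neighbour ({C}), so by Hall's theorem at most 6 of the 7 volunteers can be matched.
That matches 6 of the 7, leaving 1 unmatched; no matching can do better.

1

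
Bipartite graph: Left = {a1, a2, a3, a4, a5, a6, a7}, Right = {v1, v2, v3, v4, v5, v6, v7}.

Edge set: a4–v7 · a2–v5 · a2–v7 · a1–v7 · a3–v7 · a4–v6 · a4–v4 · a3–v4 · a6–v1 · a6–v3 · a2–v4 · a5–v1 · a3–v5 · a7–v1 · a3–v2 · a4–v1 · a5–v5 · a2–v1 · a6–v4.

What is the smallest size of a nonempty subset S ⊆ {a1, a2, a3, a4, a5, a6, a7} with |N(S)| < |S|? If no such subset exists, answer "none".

none

A matching saturating every left vertex exists, for instance a1→v7, a2→v4, a3→v2, a4→v6, a5→v5, a6→v3, a7→v1.
By Hall's marriage theorem, this means |N(S)| ≥ |S| for every subset S, so no violating subset exists.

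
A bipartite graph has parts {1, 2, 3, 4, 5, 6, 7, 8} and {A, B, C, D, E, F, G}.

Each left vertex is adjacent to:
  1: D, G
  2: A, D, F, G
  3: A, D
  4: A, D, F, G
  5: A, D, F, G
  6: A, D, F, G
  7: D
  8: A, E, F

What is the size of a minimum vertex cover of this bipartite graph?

The 5 edges 1–G, 2–D, 3–A, 4–F, 8–E form a matching, so any vertex cover needs at least 5 vertices (one per matched edge).
Conversely {8, A, D, F, G} meets every edge and has exactly 5 vertices, so 5 is optimal.

5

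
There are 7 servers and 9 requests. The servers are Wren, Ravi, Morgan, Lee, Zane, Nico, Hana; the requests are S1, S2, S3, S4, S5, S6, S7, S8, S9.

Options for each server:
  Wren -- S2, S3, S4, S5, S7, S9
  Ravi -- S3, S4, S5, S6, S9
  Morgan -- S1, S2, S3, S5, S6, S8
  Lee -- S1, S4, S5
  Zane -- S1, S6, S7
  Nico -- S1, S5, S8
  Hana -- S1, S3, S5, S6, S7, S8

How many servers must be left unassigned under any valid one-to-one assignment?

A valid assignment of size 7: Wren→S3, Ravi→S4, Morgan→S2, Lee→S1, Zane→S6, Nico→S8, Hana→S7.
This saturates every server, so 7 is the maximum.
That matches 7 of the 7, leaving 0 unmatched; no matching can do better.

0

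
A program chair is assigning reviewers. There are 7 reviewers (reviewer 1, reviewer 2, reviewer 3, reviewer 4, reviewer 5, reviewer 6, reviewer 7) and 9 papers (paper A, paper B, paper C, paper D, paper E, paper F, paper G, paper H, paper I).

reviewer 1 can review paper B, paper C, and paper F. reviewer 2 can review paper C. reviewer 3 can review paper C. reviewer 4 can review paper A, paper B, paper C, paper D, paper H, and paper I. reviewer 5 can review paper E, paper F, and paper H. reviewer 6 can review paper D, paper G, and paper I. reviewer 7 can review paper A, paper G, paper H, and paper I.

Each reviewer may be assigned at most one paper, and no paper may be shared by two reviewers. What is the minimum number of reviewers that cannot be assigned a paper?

One maximum matching: reviewer 1–paper F, reviewer 2–paper C, reviewer 4–paper B, reviewer 5–paper E, reviewer 6–paper D, reviewer 7–paper I.
The set {reviewer 2, reviewer 3} has only 1 neighbour ({paper C}), so by Hall's theorem at most 6 of the 7 reviewers can be matched.
That matches 6 of the 7, leaving 1 unmatched; no matching can do better.

1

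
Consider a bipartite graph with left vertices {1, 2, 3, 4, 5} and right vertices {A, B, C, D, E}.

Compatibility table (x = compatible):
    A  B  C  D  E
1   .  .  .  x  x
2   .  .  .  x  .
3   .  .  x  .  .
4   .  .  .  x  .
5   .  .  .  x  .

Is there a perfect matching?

No

The set {2, 4, 5} has only 1 neighbour ({D}), so by Hall's theorem at most 3 of the 5 left vertices can be matched.
Hence no matching covers every left vertex.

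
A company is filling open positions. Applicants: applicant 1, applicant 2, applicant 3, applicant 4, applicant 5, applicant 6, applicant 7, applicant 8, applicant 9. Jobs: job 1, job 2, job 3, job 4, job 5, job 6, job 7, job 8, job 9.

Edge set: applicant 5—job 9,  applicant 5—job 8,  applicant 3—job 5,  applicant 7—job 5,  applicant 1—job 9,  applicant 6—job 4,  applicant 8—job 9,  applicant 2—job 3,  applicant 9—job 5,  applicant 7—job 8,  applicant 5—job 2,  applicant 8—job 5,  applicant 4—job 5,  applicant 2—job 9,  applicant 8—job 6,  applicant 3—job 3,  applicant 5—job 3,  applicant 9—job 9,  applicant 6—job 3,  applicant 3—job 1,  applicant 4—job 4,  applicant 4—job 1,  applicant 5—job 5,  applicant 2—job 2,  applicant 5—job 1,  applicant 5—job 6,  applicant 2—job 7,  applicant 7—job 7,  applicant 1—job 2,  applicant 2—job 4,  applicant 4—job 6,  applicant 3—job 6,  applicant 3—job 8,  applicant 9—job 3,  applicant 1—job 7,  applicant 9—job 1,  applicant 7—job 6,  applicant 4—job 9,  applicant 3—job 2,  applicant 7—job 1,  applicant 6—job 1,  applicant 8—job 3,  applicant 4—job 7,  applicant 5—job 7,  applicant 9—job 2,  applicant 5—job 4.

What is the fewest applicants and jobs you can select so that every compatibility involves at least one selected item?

9

A maximum matching has 9 edges (e.g. applicant 1–job 2, applicant 2–job 4, applicant 3–job 8, applicant 4–job 5, applicant 5–job 1, applicant 6–job 3, applicant 7–job 7, applicant 8–job 6, applicant 9–job 9).
By König's theorem the minimum vertex cover has the same size. One such cover is {applicant 1, applicant 2, applicant 3, applicant 4, applicant 5, applicant 6, applicant 7, applicant 8, applicant 9}.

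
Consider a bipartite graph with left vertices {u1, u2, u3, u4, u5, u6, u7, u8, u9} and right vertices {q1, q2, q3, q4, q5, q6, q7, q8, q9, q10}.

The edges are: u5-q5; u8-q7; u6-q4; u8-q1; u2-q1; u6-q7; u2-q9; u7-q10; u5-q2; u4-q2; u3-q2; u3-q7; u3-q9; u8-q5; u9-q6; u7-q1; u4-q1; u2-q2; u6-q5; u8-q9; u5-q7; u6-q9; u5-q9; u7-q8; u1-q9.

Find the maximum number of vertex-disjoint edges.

8

A valid assignment of size 8: u1→q9, u2→q1, u3→q7, u4→q2, u5→q5, u6→q4, u7→q8, u9→q6.
The set {u1, u2, u3, u4, u5, u8} has only 5 neighbours ({q1, q2, q5, q7, q9}), so by Hall's theorem at most 8 of the 9 left vertices can be matched.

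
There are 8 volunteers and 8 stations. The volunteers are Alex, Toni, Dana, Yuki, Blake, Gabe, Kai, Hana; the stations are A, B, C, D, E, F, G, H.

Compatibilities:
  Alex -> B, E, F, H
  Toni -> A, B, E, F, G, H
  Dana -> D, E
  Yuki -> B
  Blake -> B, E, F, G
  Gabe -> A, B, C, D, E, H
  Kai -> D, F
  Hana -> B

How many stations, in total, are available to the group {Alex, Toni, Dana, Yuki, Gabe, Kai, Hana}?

The union of neighbours of {Alex, Toni, Dana, Yuki, Gabe, Kai, Hana} is {A, B, C, D, E, F, G, H}, which has 8 elements.
Since |N(S)| = 8 ≥ |S| = 7, Hall's condition holds for this subset.

8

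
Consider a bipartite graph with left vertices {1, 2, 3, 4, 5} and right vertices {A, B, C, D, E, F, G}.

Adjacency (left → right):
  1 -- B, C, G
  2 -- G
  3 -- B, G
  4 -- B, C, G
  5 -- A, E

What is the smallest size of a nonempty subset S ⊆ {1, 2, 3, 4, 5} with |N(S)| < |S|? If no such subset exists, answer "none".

4

Take S = {1, 2, 3, 4}. Its neighbourhood is {B, C, G}, so |N(S)| = 3 < |S| = 4.
Every subset of size less than 4 has at least as many neighbours as members, so 4 is the minimum.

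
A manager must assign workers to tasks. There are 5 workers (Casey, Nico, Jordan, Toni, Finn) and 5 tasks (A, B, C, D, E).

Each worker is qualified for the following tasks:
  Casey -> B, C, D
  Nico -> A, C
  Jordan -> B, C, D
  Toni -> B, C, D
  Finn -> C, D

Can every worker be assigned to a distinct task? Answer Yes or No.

No

The set {Casey, Jordan, Toni, Finn} has only 3 neighbours ({B, C, D}), so by Hall's theorem at most 4 of the 5 workers can be matched.
Hence no matching covers every worker.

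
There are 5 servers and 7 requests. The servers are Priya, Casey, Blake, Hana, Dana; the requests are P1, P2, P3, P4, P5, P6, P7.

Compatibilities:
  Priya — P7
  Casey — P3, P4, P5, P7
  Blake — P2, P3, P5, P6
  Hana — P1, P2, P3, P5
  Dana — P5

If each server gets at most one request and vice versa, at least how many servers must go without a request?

For example, pair Priya→P7, Casey→P4, Blake→P6, Hana→P1, Dana→P5.
All 5 servers are matched, so no larger matching exists.
That matches 5 of the 5, leaving 0 unmatched; no matching can do better.

0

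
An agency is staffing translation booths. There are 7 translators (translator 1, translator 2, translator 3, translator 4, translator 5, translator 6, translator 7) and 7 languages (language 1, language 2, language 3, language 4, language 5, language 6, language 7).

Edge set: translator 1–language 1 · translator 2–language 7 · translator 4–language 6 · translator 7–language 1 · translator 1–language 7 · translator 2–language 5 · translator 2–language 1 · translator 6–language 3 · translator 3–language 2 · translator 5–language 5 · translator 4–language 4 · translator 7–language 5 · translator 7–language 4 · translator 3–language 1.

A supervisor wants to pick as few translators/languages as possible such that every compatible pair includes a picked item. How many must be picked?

7

{translator 1, translator 2, translator 3, translator 4, translator 5, translator 6, translator 7} is a vertex cover of size 7: every edge has an endpoint in this set.
No smaller cover exists because translator 1–language 1, translator 2–language 7, translator 3–language 2, translator 4–language 6, translator 5–language 5, translator 6–language 3, translator 7–language 4 is a matching of size 7, and a cover must include an endpoint of each of these disjoint edges (König's theorem).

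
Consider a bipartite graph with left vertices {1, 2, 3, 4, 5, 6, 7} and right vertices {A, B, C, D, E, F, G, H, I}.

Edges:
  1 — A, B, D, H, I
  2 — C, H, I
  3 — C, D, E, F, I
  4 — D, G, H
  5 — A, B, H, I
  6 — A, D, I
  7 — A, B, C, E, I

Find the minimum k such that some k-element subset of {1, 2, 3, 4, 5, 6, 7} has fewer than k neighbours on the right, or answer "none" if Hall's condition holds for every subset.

A matching saturating every left vertex exists, for instance 1→H, 2→C, 3→E, 4→G, 5→B, 6→I, 7→A.
By Hall's marriage theorem, this means |N(S)| ≥ |S| for every subset S, so no violating subset exists.

none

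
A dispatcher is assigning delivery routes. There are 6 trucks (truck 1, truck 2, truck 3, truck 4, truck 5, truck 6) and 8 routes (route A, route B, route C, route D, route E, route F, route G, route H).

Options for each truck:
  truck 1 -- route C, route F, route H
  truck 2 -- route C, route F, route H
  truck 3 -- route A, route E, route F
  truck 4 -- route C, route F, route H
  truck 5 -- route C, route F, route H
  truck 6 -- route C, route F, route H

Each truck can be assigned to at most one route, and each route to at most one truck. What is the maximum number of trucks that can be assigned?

4

For example, pair truck 1-route C, truck 2-route H, truck 3-route E, truck 4-route F.
The set {truck 1, truck 2, truck 4, truck 5, truck 6} has only 3 neighbours ({route C, route F, route H}), so by Hall's theorem at most 4 of the 6 trucks can be matched.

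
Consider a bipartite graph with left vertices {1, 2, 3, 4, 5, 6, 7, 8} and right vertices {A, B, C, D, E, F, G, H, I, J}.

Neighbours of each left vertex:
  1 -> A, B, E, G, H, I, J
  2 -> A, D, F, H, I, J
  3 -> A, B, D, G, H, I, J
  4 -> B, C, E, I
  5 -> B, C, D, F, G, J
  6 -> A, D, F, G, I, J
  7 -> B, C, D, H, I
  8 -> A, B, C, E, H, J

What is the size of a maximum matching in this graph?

One maximum matching: 1→G, 2→A, 3→D, 4→E, 5→B, 6→F, 7→H, 8→J.
This saturates every left vertex, so 8 is the maximum.

8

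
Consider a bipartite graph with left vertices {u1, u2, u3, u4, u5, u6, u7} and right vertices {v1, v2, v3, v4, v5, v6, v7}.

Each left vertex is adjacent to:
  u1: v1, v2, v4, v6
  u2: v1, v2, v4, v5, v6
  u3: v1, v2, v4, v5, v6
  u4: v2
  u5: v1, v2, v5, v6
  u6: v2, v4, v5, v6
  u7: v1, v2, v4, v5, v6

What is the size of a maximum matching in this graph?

A valid assignment of size 5: u1–v4, u2–v6, u3–v5, u4–v2, u5–v1.
The set {u1, u2, u3, u4, u5, u6, u7} has only 5 neighbours ({v1, v2, v4, v5, v6}), so by Hall's theorem at most 5 of the 7 left vertices can be matched.

5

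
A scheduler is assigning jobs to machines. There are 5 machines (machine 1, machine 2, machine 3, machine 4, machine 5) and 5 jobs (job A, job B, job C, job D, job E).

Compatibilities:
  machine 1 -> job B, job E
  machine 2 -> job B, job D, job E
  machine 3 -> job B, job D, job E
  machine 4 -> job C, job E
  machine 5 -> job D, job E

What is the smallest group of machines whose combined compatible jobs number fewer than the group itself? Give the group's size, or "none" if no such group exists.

4

Take S = {machine 1, machine 2, machine 3, machine 5}. Its neighbourhood is {job B, job D, job E}, so |N(S)| = 3 < |S| = 4.
Every subset of size less than 4 has at least as many neighbours as members, so 4 is the minimum.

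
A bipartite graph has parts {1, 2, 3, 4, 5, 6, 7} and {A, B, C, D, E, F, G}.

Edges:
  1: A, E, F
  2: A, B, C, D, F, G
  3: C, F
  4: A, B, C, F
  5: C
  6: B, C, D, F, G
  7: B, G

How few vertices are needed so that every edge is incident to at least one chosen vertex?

7

{1, 2, 3, 4, 5, 6, 7} is a vertex cover of size 7: every edge has an endpoint in this set.
No smaller cover exists because 1–E, 2–G, 3–F, 4–A, 5–C, 6–D, 7–B is a matching of size 7, and a cover must include an endpoint of each of these disjoint edges (König's theorem).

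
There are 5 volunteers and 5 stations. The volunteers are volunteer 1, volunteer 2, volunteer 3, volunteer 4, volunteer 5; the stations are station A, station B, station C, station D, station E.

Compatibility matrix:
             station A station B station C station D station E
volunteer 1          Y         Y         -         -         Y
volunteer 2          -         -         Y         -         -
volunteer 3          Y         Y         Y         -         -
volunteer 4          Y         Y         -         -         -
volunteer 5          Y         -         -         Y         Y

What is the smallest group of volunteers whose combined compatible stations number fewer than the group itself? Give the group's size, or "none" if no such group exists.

none

A matching saturating every volunteer exists, for instance volunteer 1→station E, volunteer 2→station C, volunteer 3→station B, volunteer 4→station A, volunteer 5→station D.
By Hall's marriage theorem, this means |N(S)| ≥ |S| for every subset S, so no violating subset exists.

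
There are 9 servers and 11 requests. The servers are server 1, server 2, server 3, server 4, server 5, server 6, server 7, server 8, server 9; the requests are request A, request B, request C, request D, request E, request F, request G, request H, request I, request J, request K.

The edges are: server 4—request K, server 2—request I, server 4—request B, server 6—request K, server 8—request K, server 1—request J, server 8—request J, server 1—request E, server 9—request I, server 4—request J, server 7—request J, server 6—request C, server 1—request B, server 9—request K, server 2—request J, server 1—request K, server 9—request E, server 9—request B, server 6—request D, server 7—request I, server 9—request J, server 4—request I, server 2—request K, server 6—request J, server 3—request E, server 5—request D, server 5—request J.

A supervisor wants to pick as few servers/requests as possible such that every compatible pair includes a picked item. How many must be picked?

The 7 edges server 1–request B, server 2–request I, server 3–request E, server 4–request K, server 5–request D, server 6–request C, server 7–request J form a matching, so any vertex cover needs at least 7 vertices (one per matched edge).
Conversely {server 5, server 6, request B, request E, request I, request J, request K} meets every edge and has exactly 7 vertices, so 7 is optimal.

7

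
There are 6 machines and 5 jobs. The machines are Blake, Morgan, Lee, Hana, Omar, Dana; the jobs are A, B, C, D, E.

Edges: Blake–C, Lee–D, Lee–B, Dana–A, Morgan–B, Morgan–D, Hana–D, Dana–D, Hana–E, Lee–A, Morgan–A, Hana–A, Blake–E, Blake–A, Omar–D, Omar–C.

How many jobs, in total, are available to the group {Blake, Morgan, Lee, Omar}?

The union of neighbours of {Blake, Morgan, Lee, Omar} is {A, B, C, D, E}, which has 5 elements.
Since |N(S)| = 5 ≥ |S| = 4, Hall's condition holds for this subset.

5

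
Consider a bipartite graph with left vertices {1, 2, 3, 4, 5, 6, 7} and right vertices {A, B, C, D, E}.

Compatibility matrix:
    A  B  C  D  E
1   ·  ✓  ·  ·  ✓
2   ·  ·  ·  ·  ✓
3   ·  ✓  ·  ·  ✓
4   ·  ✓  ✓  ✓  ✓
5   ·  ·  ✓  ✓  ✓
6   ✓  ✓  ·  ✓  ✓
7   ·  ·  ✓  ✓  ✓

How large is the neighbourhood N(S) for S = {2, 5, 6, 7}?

The union of neighbours of {2, 5, 6, 7} is {A, B, C, D, E}, which has 5 elements.
Since |N(S)| = 5 ≥ |S| = 4, Hall's condition holds for this subset.

5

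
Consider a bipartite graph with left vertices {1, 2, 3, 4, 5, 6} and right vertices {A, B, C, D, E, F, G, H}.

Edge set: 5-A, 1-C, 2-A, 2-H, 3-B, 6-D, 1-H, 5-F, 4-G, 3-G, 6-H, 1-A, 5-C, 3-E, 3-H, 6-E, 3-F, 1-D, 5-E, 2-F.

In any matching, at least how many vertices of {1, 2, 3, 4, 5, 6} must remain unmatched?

0

For example, pair 1–D, 2–F, 3–H, 4–G, 5–C, 6–E.
All 6 left vertices are matched, so no larger matching exists.
That matches 6 of the 6, leaving 0 unmatched; no matching can do better.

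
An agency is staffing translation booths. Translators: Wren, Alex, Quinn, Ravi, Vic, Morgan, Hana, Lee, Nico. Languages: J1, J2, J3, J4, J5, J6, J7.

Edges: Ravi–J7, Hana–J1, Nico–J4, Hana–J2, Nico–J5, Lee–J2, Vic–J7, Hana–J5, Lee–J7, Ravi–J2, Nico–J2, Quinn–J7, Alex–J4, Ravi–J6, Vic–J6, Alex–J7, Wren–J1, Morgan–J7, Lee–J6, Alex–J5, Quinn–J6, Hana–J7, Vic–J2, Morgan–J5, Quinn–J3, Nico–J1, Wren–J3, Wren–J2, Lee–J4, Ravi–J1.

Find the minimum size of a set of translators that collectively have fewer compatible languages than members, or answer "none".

7

Take S = {Alex, Ravi, Vic, Morgan, Hana, Lee, Nico}. Its neighbourhood is {J1, J2, J4, J5, J6, J7}, so |N(S)| = 6 < |S| = 7.
Every subset of size less than 7 has at least as many neighbours as members, so 7 is the minimum.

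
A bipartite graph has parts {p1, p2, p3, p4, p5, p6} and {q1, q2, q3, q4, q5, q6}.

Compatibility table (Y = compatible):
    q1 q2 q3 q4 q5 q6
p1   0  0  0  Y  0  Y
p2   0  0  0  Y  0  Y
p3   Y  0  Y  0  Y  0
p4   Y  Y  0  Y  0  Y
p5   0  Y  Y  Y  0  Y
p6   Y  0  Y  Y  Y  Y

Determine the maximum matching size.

6

For example, pair p1-q4, p2-q6, p3-q5, p4-q2, p5-q3, p6-q1.
All 6 left vertices are matched, so no larger matching exists.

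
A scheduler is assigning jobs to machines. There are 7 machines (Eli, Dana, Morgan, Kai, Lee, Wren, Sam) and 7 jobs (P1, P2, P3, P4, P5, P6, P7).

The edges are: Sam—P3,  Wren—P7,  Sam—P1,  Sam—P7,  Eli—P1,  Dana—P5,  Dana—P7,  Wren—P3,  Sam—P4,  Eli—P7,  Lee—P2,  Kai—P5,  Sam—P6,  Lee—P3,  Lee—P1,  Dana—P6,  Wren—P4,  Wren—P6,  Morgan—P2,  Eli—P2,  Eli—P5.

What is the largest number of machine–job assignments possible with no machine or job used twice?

One maximum matching: Eli–P7, Dana–P6, Morgan–P2, Kai–P5, Lee–P3, Wren–P4, Sam–P1.
All 7 machines are matched, so no larger matching exists.

7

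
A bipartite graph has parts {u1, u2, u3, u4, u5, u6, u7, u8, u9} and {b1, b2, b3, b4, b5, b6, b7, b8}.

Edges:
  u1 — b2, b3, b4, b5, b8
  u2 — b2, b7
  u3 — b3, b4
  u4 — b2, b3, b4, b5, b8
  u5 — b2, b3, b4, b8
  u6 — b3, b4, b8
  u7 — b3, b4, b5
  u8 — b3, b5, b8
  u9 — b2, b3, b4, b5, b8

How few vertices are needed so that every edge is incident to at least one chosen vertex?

A maximum matching has 6 edges (e.g. u1–b5, u2–b7, u3–b4, u4–b2, u5–b8, u6–b3).
By König's theorem the minimum vertex cover has the same size. One such cover is {u2, b2, b3, b4, b5, b8}.

6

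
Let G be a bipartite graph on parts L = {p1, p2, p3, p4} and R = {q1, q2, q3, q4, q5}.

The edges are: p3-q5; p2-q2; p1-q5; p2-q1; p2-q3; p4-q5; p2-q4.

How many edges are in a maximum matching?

2

For example, pair p1→q5, p2→q2.
The set {p1, p3, p4} has only 1 neighbour ({q5}), so by Hall's theorem at most 2 of the 4 left vertices can be matched.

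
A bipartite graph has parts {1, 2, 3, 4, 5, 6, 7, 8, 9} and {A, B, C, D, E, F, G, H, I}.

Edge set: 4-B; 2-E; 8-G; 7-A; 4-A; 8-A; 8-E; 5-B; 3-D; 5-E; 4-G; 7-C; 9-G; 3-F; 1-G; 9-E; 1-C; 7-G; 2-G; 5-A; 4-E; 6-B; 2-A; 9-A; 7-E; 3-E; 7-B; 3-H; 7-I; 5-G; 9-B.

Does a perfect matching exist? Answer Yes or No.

The set {2, 4, 5, 6, 8, 9} has only 4 neighbours ({A, B, E, G}), so by Hall's theorem at most 7 of the 9 left vertices can be matched.
Hence no matching covers every left vertex.

No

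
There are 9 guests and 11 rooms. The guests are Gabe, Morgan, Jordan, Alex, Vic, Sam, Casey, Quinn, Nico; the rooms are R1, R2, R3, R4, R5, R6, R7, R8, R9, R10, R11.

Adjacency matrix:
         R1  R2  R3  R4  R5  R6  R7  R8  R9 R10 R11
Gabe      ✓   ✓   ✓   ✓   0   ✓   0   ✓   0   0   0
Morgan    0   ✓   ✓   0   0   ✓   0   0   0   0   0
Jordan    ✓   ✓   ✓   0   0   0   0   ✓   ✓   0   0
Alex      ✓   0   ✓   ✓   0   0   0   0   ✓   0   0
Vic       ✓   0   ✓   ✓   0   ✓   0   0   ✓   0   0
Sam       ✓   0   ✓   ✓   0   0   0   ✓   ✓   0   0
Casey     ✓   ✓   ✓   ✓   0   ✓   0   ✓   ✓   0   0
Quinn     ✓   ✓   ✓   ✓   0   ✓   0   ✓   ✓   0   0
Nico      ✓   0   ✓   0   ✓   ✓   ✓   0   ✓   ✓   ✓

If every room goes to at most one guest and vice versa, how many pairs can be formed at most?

One maximum matching: Gabe-R2, Morgan-R6, Jordan-R8, Alex-R1, Vic-R4, Sam-R3, Casey-R9, Nico-R10.
The set {Gabe, Morgan, Jordan, Alex, Vic, Sam, Casey, Quinn} has only 7 neighbours ({R1, R2, R3, R4, R6, R8, R9}), so by Hall's theorem at most 8 of the 9 guests can be matched.

8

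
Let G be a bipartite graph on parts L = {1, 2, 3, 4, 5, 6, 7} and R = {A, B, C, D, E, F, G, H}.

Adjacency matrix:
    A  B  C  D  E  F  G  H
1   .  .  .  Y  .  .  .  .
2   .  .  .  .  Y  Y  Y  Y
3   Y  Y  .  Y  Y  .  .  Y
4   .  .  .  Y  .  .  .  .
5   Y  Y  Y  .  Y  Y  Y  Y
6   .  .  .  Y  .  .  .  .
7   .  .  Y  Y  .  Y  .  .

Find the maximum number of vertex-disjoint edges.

5

One maximum matching: 1–D, 2–H, 3–A, 5–G, 7–F.
The set {1, 4, 6} has only 1 neighbour ({D}), so by Hall's theorem at most 5 of the 7 left vertices can be matched.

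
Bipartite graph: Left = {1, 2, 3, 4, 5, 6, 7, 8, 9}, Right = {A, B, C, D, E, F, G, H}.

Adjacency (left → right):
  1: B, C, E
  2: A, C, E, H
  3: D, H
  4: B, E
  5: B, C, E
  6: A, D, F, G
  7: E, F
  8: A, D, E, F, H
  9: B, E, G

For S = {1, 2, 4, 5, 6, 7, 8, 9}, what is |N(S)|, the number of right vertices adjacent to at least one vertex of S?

The union of neighbours of {1, 2, 4, 5, 6, 7, 8, 9} is {A, B, C, D, E, F, G, H}, which has 8 elements.
Since |N(S)| = 8 ≥ |S| = 8, Hall's condition holds for this subset.

8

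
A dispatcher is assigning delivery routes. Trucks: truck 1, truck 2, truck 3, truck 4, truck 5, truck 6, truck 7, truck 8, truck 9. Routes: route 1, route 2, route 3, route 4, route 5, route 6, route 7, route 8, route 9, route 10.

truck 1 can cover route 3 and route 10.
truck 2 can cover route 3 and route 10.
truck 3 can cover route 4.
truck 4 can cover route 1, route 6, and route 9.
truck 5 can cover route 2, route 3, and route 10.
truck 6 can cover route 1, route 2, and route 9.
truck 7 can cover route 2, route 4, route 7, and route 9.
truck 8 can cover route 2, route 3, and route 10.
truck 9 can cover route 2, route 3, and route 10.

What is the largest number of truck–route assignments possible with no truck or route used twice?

A valid assignment of size 7: truck 1–route 3, truck 2–route 10, truck 3–route 4, truck 4–route 6, truck 5–route 2, truck 6–route 9, truck 7–route 7.
The set {truck 1, truck 2, truck 5, truck 8, truck 9} has only 3 neighbours ({route 10, route 2, route 3}), so by Hall's theorem at most 7 of the 9 trucks can be matched.

7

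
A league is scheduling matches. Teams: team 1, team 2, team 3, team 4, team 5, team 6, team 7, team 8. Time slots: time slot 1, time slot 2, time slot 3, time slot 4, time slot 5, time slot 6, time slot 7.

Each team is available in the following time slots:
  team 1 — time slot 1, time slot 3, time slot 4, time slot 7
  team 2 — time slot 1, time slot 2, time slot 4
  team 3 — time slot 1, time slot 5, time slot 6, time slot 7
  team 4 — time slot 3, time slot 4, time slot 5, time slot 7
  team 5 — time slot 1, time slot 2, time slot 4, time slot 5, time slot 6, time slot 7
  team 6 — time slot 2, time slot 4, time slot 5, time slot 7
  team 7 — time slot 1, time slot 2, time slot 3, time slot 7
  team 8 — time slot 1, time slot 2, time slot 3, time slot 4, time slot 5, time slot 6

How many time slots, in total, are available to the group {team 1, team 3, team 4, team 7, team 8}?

7

The union of neighbours of {team 1, team 3, team 4, team 7, team 8} is {time slot 1, time slot 2, time slot 3, time slot 4, time slot 5, time slot 6, time slot 7}, which has 7 elements.
Since |N(S)| = 7 ≥ |S| = 5, Hall's condition holds for this subset.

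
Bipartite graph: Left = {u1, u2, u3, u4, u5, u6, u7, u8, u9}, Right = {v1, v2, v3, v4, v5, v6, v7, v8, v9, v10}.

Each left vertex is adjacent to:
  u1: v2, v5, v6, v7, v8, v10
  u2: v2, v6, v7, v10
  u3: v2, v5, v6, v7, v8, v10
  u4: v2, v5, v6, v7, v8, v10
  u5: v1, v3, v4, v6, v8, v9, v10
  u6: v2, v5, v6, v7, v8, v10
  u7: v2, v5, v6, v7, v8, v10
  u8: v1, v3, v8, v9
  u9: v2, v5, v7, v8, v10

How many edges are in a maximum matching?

For example, pair u1-v8, u2-v7, u3-v5, u4-v6, u5-v3, u6-v2, u7-v10, u8-v1.
The set {u1, u2, u3, u4, u6, u7, u9} has only 6 neighbours ({v10, v2, v5, v6, v7, v8}), so by Hall's theorem at most 8 of the 9 left vertices can be matched.

8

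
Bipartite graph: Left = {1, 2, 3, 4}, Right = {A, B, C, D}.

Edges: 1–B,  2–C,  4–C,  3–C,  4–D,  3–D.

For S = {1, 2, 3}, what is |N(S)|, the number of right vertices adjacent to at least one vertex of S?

3

The union of neighbours of {1, 2, 3} is {B, C, D}, which has 3 elements.
Since |N(S)| = 3 ≥ |S| = 3, Hall's condition holds for this subset.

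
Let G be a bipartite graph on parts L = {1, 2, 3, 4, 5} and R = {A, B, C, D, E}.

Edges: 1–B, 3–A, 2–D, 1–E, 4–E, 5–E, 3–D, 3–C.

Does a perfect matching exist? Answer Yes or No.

No

The set {4, 5} has only 1 neighbour ({E}), so by Hall's theorem at most 4 of the 5 left vertices can be matched.
Hence no matching covers every left vertex.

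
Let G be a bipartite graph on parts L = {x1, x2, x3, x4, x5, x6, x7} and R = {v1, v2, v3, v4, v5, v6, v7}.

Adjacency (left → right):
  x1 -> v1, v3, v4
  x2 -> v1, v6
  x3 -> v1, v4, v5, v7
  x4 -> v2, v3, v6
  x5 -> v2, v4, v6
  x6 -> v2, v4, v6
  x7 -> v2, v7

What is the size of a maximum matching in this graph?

7

For example, pair x1–v4, x2–v1, x3–v5, x4–v3, x5–v6, x6–v2, x7–v7.
All 7 left vertices are matched, so no larger matching exists.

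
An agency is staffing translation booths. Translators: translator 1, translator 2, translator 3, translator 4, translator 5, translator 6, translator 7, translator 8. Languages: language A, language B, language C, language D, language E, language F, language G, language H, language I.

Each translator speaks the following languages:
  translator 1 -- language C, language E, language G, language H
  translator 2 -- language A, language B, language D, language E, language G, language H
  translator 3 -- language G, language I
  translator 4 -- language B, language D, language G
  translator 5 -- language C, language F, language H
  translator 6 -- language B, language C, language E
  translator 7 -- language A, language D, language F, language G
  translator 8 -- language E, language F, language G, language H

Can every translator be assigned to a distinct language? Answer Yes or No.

For example, pair translator 1-language G, translator 2-language D, translator 3-language I, translator 4-language B, translator 5-language H, translator 6-language E, translator 7-language A, translator 8-language F.
All 8 translators are covered.

Yes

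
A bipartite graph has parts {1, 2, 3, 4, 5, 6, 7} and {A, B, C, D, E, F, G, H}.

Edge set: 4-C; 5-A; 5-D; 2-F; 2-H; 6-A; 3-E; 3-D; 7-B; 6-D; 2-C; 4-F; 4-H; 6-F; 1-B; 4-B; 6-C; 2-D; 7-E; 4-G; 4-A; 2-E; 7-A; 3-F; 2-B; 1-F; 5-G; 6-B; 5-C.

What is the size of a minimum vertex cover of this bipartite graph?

The 7 edges 1–F, 2–H, 3–E, 4–G, 5–C, 6–A, 7–B form a matching, so any vertex cover needs at least 7 vertices (one per matched edge).
Conversely {1, 2, 3, 4, 5, 6, 7} meets every edge and has exactly 7 vertices, so 7 is optimal.

7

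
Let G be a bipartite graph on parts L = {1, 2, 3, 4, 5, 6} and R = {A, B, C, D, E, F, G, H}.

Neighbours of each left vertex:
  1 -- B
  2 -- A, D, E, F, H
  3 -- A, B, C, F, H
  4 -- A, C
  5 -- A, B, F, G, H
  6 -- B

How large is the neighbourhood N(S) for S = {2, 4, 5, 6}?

8

The union of neighbours of {2, 4, 5, 6} is {A, B, C, D, E, F, G, H}, which has 8 elements.
Since |N(S)| = 8 ≥ |S| = 4, Hall's condition holds for this subset.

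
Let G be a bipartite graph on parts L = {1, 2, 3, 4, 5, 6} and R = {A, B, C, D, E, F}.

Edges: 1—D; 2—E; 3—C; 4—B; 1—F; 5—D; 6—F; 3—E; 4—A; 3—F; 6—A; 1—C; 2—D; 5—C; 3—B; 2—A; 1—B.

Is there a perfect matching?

One maximum matching: 1→B, 2→D, 3→E, 4→A, 5→C, 6→F.
All 6 left vertices are covered.

Yes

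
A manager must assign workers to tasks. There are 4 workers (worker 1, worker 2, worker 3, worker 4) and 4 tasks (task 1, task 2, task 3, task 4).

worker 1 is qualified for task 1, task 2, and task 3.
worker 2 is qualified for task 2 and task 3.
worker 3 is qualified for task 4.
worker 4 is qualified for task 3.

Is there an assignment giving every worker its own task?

Yes

One maximum matching: worker 1→task 1, worker 2→task 2, worker 3→task 4, worker 4→task 3.
All 4 workers are covered.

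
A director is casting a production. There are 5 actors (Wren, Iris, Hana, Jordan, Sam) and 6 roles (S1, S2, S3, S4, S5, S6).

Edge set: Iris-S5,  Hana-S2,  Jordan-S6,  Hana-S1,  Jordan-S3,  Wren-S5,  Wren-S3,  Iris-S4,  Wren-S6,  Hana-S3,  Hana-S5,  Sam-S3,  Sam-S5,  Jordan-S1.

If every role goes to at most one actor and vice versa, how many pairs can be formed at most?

A valid assignment of size 5: Wren→S6, Iris→S4, Hana→S2, Jordan→S1, Sam→S3.
All 5 actors are matched, so no larger matching exists.

5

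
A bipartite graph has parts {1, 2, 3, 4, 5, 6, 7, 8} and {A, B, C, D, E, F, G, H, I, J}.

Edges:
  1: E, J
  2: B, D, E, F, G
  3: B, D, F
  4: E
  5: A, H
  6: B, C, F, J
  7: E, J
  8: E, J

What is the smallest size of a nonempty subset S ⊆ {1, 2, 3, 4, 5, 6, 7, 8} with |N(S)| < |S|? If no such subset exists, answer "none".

Take S = {1, 4, 7}. Its neighbourhood is {E, J}, so |N(S)| = 2 < |S| = 3.
Every subset of size less than 3 has at least as many neighbours as members, so 3 is the minimum.

3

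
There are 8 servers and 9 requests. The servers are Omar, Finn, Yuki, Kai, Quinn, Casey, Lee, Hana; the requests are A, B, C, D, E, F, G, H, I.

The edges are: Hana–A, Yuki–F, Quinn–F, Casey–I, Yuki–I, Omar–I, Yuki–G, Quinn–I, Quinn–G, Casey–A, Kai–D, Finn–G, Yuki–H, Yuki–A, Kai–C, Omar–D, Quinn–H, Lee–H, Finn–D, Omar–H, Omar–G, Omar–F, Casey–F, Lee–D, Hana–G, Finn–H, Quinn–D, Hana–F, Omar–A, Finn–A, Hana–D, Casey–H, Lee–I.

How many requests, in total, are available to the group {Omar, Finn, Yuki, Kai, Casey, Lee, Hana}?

The union of neighbours of {Omar, Finn, Yuki, Kai, Casey, Lee, Hana} is {A, C, D, F, G, H, I}, which has 7 elements.
Since |N(S)| = 7 ≥ |S| = 7, Hall's condition holds for this subset.

7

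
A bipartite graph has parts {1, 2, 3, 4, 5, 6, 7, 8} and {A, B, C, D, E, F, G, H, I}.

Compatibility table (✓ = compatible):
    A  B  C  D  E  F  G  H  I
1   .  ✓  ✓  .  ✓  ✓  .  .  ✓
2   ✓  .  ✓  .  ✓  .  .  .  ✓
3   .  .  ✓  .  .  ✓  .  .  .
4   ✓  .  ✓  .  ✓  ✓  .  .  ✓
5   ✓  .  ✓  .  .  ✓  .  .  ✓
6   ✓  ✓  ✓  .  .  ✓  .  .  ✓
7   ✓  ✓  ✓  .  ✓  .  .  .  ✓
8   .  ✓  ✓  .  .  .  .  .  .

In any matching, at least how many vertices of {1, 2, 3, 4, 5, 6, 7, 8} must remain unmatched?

For example, pair 1→B, 2→I, 3→C, 4→E, 5→F, 6→A.
The set {1, 2, 3, 4, 5, 6, 7, 8} has only 6 neighbours ({A, B, C, E, F, I}), so by Hall's theorem at most 6 of the 8 left vertices can be matched.
That matches 6 of the 8, leaving 2 unmatched; no matching can do better.

2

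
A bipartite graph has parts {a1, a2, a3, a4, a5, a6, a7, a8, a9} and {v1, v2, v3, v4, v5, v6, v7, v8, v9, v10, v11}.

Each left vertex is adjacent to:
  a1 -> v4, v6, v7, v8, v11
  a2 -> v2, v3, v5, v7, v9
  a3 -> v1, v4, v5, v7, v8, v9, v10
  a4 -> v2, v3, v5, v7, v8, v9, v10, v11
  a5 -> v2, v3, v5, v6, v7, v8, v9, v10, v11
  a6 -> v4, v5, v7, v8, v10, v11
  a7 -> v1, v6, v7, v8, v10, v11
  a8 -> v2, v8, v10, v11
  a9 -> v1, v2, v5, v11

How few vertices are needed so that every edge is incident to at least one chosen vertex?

9

The 9 edges a1–v4, a2–v3, a3–v1, a4–v11, a5–v8, a6–v5, a7–v6, a8–v10, a9–v2 form a matching, so any vertex cover needs at least 9 vertices (one per matched edge).
Conversely {a1, a2, a3, a4, a5, a6, a7, a8, a9} meets every edge and has exactly 9 vertices, so 9 is optimal.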